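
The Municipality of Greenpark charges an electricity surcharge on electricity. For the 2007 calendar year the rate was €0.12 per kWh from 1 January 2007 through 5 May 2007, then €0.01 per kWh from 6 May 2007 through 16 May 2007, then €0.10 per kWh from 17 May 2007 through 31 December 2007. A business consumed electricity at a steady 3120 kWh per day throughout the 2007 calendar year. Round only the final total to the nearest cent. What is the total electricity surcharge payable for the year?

1 January – 5 May 2007: 125 days × 3120 kWh/day = 390,000 kWh at €0.12/kWh → €46,800.00
6 May – 16 May 2007: 11 days × 3120 kWh/day = 34,320 kWh at €0.01/kWh → €343.20
17 May – 31 December 2007: 229 days × 3120 kWh/day = 714,480 kWh at €0.10/kWh → €71,448.00

€118,591.20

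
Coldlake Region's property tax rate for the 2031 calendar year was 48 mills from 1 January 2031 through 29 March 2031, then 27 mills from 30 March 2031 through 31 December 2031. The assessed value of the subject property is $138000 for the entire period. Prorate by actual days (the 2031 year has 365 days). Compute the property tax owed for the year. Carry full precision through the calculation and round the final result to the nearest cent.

1 January – 29 March 2031: 88 days at 48 mills → $138000 × 4.8% × 88/365 = $1597.0192
30 March – 31 December 2031: 277 days at 27 mills → $138000 × 2.7% × 277/365 = $2827.6767
Total = $4424.6959

$4424.70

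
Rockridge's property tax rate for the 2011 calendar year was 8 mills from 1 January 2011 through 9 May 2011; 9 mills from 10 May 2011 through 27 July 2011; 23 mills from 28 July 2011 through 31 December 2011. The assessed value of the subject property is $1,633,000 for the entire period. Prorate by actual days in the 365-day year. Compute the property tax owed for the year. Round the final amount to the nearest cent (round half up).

$23,953.65

1 January – 9 May 2011: 129 days at 8 mills → $1,633,000 × 0.8% × 129/365 = $4,617.1397
10 May – 27 July 2011: 79 days at 9 mills → $1,633,000 × 0.9% × 79/365 = $3,180.9945
28 July – 31 December 2011: 157 days at 23 mills → $1,633,000 × 2.3% × 157/365 = $16,155.5151
Total = $23,953.6493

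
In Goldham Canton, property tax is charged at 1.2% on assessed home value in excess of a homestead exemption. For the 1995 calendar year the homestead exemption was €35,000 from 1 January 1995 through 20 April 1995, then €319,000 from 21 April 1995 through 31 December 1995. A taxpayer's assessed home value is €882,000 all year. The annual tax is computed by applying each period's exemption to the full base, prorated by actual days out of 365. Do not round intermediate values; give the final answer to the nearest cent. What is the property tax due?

1 January – 20 April 1995: 110 days, exemption €35,000 → (€882,000 − €35,000) × 1.2% × 110/365 = €3,063.1233
21 April – 31 December 1995: 255 days, exemption €319,000 → (€882,000 − €319,000) × 1.2% × 255/365 = €4,719.9452
Total = €7,783.0685

€7,783.07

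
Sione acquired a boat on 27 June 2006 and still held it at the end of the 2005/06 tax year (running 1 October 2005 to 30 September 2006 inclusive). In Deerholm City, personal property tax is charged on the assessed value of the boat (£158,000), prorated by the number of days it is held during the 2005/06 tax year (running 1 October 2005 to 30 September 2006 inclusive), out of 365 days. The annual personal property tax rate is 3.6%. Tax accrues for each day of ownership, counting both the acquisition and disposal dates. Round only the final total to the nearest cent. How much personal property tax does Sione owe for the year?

£1,496.02

Days held (27 June – 30 September 2006): 96 out of 365
Tax = £158,000 × 3.6% × 96/365 = £1,496.0219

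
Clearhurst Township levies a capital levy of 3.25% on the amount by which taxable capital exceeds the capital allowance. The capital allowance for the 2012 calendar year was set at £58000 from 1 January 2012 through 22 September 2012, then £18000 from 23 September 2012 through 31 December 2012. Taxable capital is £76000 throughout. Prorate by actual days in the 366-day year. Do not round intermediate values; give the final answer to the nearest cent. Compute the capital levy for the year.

1 January – 22 September 2012: 266 days, exemption £58000 → (£76000 − £58000) × 3.25% × 266/366 = £425.1639
23 September – 31 December 2012: 100 days, exemption £18000 → (£76000 − £18000) × 3.25% × 100/366 = £515.0273
Total = £940.1913

£940.19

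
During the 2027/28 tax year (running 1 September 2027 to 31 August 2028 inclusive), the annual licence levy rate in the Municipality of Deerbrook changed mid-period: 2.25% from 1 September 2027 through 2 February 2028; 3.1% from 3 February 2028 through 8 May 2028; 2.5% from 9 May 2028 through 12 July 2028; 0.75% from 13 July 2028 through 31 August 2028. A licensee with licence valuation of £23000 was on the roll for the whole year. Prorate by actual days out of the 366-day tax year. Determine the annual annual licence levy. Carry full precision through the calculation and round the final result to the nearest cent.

£531.86

1 September 2027 – 2 February 2028: 155 days at 2.25% → £23000 × 2.25% × 155/366 = £219.1598
3 February – 8 May 2028: 96 days at 3.1% → £23000 × 3.1% × 96/366 = £187.0164
9 May – 12 July 2028: 65 days at 2.5% → £23000 × 2.5% × 65/366 = £102.1175
13 July – 31 August 2028: 50 days at 0.75% → £23000 × 0.75% × 50/366 = £23.5656
Total = £531.8593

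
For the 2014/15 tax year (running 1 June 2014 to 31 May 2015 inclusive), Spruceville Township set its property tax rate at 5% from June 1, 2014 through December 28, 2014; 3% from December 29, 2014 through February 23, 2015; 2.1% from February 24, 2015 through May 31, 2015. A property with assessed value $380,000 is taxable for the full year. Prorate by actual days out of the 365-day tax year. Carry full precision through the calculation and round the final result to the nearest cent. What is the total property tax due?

$14,884.55

June 1 – December 28, 2014: 211 days at 5% → $380,000 × 5% × 211/365 = $10,983.5616
December 29, 2014 – February 23, 2015: 57 days at 3% → $380,000 × 3% × 57/365 = $1,780.2740
February 24 – May 31, 2015: 97 days at 2.1% → $380,000 × 2.1% × 97/365 = $2,120.7123
Total = $14,884.5479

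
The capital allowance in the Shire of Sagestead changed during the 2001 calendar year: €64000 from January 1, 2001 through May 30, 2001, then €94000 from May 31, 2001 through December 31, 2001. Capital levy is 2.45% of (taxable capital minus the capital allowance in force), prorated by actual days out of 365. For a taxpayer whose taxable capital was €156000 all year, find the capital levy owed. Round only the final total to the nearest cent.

January 1 – May 30, 2001: 150 days, exemption €64000 → (€156000 − €64000) × 2.45% × 150/365 = €926.3014
May 31 – December 31, 2001: 215 days, exemption €94000 → (€156000 − €94000) × 2.45% × 215/365 = €894.7534
Total = €1821.0548

€1821.05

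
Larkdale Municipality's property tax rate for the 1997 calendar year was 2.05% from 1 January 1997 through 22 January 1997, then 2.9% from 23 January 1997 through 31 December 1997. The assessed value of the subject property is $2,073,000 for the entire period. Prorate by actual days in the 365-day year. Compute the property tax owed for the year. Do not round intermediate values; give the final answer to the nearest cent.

$59,054.94

1 January – 22 January 1997: 22 days at 2.05% → $2,073,000 × 2.05% × 22/365 = $2,561.4329
23 January – 31 December 1997: 343 days at 2.9% → $2,073,000 × 2.9% × 343/365 = $56,493.5096
Total = $59,054.9425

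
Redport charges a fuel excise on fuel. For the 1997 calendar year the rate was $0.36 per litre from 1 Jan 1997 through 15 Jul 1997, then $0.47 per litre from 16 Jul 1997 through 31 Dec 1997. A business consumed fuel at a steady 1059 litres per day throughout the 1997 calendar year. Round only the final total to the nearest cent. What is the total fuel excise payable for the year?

1 Jan – 15 Jul 1997: 196 days × 1059 litres/day = 207,564 litres at $0.36/litre → $74,723.04
16 Jul – 31 Dec 1997: 169 days × 1059 litres/day = 178,971 litres at $0.47/litre → $84,116.37

$158,839.41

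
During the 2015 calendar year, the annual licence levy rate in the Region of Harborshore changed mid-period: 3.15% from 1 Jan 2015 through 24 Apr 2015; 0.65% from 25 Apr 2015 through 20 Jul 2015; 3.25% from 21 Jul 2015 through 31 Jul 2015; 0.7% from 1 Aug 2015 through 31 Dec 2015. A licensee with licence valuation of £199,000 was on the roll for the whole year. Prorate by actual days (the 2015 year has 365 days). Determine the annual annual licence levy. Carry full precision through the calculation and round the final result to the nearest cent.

£3,044.97

1 Jan – 24 Apr 2015: 114 days at 3.15% → £199,000 × 3.15% × 114/365 = £1,957.8329
25 Apr – 20 Jul 2015: 87 days at 0.65% → £199,000 × 0.65% × 87/365 = £308.3137
21 Jul – 31 Jul 2015: 11 days at 3.25% → £199,000 × 3.25% × 11/365 = £194.9110
1 Aug – 31 Dec 2015: 153 days at 0.7% → £199,000 × 0.7% × 153/365 = £583.9151
Total = £3,044.9726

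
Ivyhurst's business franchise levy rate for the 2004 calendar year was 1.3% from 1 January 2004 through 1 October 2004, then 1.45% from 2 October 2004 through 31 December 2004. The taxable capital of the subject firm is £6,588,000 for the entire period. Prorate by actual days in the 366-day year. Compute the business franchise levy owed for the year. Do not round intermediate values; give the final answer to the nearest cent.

£88,101.00

1 January – 1 October 2004: 275 days at 1.3% → £6,588,000 × 1.3% × 275/366 = £64,350.0000
2 October – 31 December 2004: 91 days at 1.45% → £6,588,000 × 1.45% × 91/366 = £23,751.0000
Total = £88,101.0000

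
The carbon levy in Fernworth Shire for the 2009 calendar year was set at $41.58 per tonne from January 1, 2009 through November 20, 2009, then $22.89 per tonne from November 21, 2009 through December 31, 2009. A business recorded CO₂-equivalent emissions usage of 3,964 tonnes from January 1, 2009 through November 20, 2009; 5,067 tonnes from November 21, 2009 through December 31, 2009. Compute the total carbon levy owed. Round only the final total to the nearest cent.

January 1 – November 20, 2009: 3,964 tonnes at $41.58/tonne → $164,823.12
November 21 – December 31, 2009: 5,067 tonnes at $22.89/tonne → $115,983.63

$280,806.75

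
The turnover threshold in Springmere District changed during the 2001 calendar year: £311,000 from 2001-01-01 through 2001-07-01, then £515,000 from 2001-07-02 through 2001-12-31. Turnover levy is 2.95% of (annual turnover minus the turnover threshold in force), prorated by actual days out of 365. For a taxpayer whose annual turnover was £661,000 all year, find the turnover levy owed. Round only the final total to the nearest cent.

£7,307.76

2001-01-01 to 2001-07-01: 182 days, exemption £311,000 → (£661,000 − £311,000) × 2.95% × 182/365 = £5,148.3562
2001-07-02 to 2001-12-31: 183 days, exemption £515,000 → (£661,000 − £515,000) × 2.95% × 183/365 = £2,159.4000
Total = £7,307.7562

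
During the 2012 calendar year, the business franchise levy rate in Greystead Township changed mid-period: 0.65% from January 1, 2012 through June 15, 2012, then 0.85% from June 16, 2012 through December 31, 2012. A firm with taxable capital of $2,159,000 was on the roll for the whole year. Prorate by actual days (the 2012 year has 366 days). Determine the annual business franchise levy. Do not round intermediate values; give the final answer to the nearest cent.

$16,381.27

January 1 – June 15, 2012: 167 days at 0.65% → $2,159,000 × 0.65% × 167/366 = $6,403.2637
June 16 – December 31, 2012: 199 days at 0.85% → $2,159,000 × 0.85% × 199/366 = $9,978.0014
Total = $16,381.2650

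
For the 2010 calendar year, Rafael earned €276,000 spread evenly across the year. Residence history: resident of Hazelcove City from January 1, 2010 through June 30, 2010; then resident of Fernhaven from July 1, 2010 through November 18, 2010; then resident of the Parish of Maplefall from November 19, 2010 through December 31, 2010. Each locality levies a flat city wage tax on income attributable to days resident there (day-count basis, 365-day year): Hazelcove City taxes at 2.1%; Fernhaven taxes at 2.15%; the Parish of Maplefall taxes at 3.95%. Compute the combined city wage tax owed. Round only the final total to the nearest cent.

€6,450.84

Hazelcove City, January 1 – June 30, 2010: 181 days → €276,000 × 2.1% × 181/365 = €2,874.1808
Fernhaven, July 1 – November 18, 2010: 141 days → €276,000 × 2.15% × 141/365 = €2,292.3123
The Parish of Maplefall, November 19 – December 31, 2010: 43 days → €276,000 × 3.95% × 43/365 = €1,284.3452
Total = €6,450.8384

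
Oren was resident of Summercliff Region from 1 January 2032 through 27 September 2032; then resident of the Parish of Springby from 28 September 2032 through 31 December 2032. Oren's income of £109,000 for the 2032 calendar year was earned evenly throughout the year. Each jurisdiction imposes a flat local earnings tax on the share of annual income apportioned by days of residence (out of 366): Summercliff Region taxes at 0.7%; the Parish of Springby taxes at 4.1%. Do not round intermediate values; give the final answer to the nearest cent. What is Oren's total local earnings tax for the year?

£1,724.94

Summercliff Region, 1 January – 27 September 2032: 271 days → £109,000 × 0.7% × 271/366 = £564.9536
The Parish of Springby, 28 September – 31 December 2032: 95 days → £109,000 × 4.1% × 95/366 = £1,159.9863
Total = £1,724.9399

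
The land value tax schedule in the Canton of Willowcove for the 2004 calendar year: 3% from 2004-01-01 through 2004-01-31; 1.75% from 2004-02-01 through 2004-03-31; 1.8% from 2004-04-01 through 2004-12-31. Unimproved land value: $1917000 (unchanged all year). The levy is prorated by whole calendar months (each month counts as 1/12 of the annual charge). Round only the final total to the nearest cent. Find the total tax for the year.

$36263.25

2004-01-01 to 2004-01-31: 1 month at 3% → $1917000 × 3% × 1/12 = $4792.5000
2004-02-01 to 2004-03-31: 2 months at 1.75% → $1917000 × 1.75% × 2/12 = $5591.2500
2004-04-01 to 2004-12-31: 9 months at 1.8% → $1917000 × 1.8% × 9/12 = $25879.5000
Total = $36263.2500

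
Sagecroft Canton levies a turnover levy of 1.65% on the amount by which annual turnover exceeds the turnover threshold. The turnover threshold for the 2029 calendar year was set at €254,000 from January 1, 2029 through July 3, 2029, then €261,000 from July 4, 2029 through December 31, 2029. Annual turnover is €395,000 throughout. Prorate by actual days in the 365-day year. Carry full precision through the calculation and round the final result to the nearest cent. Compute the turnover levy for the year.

January 1 – July 3, 2029: 184 days, exemption €254,000 → (€395,000 − €254,000) × 1.65% × 184/365 = €1,172.8110
July 4 – December 31, 2029: 181 days, exemption €261,000 → (€395,000 − €261,000) × 1.65% × 181/365 = €1,096.4137
Total = €2,269.2247

€2,269.22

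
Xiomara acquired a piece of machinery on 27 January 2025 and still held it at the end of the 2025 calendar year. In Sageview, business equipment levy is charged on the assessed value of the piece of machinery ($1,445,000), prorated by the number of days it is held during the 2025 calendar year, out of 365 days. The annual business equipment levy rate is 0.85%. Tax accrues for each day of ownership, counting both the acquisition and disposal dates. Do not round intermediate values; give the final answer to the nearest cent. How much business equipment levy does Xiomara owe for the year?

$11,407.58

Days held (27 January – 31 December 2025): 339 out of 365
Tax = $1,445,000 × 0.85% × 339/365 = $11,407.5822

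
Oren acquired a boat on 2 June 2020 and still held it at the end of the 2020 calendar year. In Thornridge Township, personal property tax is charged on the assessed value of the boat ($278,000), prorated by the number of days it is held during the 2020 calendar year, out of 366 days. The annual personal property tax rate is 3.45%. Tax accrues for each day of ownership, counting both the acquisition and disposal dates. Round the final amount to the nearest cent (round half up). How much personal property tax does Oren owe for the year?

$5,581.65

Days held (2 June – 31 December 2020): 213 out of 366
Tax = $278,000 × 3.45% × 213/366 = $5,581.6475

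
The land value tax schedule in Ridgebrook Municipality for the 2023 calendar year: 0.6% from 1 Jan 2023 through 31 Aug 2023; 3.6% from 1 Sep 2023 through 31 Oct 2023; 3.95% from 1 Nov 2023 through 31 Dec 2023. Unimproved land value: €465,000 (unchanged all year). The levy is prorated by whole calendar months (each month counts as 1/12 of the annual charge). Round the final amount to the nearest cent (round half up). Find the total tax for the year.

€7,711.25

1 Jan – 31 Aug 2023: 8 months at 0.6% → €465,000 × 0.6% × 8/12 = €1,860.0000
1 Sep – 31 Oct 2023: 2 months at 3.6% → €465,000 × 3.6% × 2/12 = €2,790.0000
1 Nov – 31 Dec 2023: 2 months at 3.95% → €465,000 × 3.95% × 2/12 = €3,061.2500
Total = €7,711.2500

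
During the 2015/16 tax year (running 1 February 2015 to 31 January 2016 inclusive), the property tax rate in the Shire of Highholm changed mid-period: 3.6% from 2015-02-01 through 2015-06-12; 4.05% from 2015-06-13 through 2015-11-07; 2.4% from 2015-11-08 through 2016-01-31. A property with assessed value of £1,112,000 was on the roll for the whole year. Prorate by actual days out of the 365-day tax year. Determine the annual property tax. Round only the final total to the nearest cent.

£38,953.51

2015-02-01 to 2015-06-12: 132 days at 3.6% → £1,112,000 × 3.6% × 132/365 = £14,477.3260
2015-06-13 to 2015-11-07: 148 days at 4.05% → £1,112,000 × 4.05% × 148/365 = £18,261.1726
2015-11-08 to 2016-01-31: 85 days at 2.4% → £1,112,000 × 2.4% × 85/365 = £6,215.0137
Total = £38,953.5123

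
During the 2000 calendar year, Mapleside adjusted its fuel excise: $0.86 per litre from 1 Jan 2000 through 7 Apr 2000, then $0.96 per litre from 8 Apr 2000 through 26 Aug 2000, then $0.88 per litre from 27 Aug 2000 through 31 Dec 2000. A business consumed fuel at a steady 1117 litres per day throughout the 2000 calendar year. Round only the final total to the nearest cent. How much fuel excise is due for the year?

1 Jan – 7 Apr 2000: 98 days × 1117 litres/day = 109,466 litres at $0.86/litre → $94140.76
8 Apr – 26 Aug 2000: 141 days × 1117 litres/day = 157,497 litres at $0.96/litre → $151197.12
27 Aug – 31 Dec 2000: 127 days × 1117 litres/day = 141,859 litres at $0.88/litre → $124835.92

$370173.80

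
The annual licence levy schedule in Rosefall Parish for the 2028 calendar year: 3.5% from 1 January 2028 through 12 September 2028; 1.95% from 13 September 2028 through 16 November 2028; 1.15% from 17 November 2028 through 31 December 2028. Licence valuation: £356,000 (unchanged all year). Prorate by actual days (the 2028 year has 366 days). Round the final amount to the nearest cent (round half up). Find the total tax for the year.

1 January – 12 September 2028: 256 days at 3.5% → £356,000 × 3.5% × 256/366 = £8,715.1913
13 September – 16 November 2028: 65 days at 1.95% → £356,000 × 1.95% × 65/366 = £1,232.8689
17 November – 31 December 2028: 45 days at 1.15% → £356,000 × 1.15% × 45/366 = £503.3607
Total = £10,451.4208

£10,451.42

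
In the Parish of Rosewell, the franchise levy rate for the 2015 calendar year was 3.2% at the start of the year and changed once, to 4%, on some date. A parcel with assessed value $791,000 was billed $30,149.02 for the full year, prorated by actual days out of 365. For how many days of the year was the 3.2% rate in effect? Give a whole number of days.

Let d = days at the first rate; then 365 − d days at the second rate.
$791,000 × [3.2%·d + 4%·(365−d)] / 365 = $30,149.02
Solving gives d = 86, so the new rate took effect on 28 March 2015.

86 days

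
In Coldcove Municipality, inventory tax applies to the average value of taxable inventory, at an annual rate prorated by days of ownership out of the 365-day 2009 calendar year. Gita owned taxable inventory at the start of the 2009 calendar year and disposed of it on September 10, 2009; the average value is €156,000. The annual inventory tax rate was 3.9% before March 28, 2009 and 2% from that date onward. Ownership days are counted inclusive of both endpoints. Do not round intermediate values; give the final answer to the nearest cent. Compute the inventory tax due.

€2,861.00

January 1 – March 27, 2009: 86 days at 3.9% → €156,000 × 3.9% × 86/365 = €1,433.4904
March 28 – September 10, 2009: 167 days at 2% → €156,000 × 2% × 167/365 = €1,427.5068
Total = €2,860.9973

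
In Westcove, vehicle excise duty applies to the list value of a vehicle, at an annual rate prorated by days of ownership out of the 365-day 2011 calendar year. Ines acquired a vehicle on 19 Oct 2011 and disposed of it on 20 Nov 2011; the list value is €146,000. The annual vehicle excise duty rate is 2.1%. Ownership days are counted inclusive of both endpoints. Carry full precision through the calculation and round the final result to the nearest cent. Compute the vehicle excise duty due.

Days held (19 Oct – 20 Nov 2011): 33 out of 365
Tax = €146,000 × 2.1% × 33/365 = €277.2000

€277.20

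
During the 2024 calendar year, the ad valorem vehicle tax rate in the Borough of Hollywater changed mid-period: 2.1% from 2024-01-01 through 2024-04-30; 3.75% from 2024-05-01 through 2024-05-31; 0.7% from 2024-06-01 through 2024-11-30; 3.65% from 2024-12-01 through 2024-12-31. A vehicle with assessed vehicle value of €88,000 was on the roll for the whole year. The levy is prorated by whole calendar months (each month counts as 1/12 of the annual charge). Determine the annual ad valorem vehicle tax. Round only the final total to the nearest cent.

2024-01-01 to 2024-04-30: 4 months at 2.1% → €88,000 × 2.1% × 4/12 = €616.0000
2024-05-01 to 2024-05-31: 1 month at 3.75% → €88,000 × 3.75% × 1/12 = €275.0000
2024-06-01 to 2024-11-30: 6 months at 0.7% → €88,000 × 0.7% × 6/12 = €308.0000
2024-12-01 to 2024-12-31: 1 month at 3.65% → €88,000 × 3.65% × 1/12 = €267.6667
Total = €1,466.6667

€1,466.67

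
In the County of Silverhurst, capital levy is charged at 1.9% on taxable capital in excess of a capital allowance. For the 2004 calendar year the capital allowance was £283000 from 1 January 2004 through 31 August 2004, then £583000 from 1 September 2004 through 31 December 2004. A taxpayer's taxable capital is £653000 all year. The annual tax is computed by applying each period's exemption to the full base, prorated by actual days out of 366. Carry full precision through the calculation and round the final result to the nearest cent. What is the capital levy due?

£5130.00

1 January – 31 August 2004: 244 days, exemption £283000 → (£653000 − £283000) × 1.9% × 244/366 = £4686.6667
1 September – 31 December 2004: 122 days, exemption £583000 → (£653000 − £583000) × 1.9% × 122/366 = £443.3333
Total = £5130.0000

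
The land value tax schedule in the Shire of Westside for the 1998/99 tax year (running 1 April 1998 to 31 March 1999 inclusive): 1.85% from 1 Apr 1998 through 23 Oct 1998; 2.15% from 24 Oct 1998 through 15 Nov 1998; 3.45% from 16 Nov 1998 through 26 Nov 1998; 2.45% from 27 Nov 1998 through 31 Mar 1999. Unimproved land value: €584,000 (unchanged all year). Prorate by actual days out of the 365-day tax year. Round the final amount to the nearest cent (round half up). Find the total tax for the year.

€12,396.00

1 Apr – 23 Oct 1998: 206 days at 1.85% → €584,000 × 1.85% × 206/365 = €6,097.6000
24 Oct – 15 Nov 1998: 23 days at 2.15% → €584,000 × 2.15% × 23/365 = €791.2000
16 Nov – 26 Nov 1998: 11 days at 3.45% → €584,000 × 3.45% × 11/365 = €607.2000
27 Nov 1998 – 31 Mar 1999: 125 days at 2.45% → €584,000 × 2.45% × 125/365 = €4,900.0000
Total = €12,396.0000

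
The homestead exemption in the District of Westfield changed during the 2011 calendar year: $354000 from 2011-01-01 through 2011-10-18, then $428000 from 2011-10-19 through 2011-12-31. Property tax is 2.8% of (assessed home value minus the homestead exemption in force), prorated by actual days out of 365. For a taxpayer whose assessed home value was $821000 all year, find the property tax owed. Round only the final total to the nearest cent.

$12655.92

2011-01-01 to 2011-10-18: 291 days, exemption $354000 → ($821000 − $354000) × 2.8% × 291/365 = $10424.9753
2011-10-19 to 2011-12-31: 74 days, exemption $428000 → ($821000 − $428000) × 2.8% × 74/365 = $2230.9479
Total = $12655.9233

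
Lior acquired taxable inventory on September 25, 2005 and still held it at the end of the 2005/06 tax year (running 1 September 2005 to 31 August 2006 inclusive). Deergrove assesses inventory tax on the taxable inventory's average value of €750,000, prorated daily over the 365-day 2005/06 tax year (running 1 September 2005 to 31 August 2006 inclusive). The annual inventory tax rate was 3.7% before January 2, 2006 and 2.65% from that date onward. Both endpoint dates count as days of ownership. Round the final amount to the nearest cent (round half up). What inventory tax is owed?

€20,704.11

September 25, 2005 – January 1, 2006: 99 days at 3.7% → €750,000 × 3.7% × 99/365 = €7,526.7123
January 2 – August 31, 2006: 242 days at 2.65% → €750,000 × 2.65% × 242/365 = €13,177.3973
Total = €20,704.1096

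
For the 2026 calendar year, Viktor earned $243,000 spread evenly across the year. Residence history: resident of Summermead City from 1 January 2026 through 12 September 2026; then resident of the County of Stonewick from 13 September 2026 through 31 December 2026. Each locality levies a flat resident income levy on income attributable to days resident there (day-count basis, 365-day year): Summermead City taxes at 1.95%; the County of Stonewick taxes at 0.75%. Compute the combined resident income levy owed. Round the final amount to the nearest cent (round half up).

$3,859.71

Summermead City, 1 January – 12 September 2026: 255 days → $243,000 × 1.95% × 255/365 = $3,310.4589
The County of Stonewick, 13 September – 31 December 2026: 110 days → $243,000 × 0.75% × 110/365 = $549.2466
Total = $3,859.7055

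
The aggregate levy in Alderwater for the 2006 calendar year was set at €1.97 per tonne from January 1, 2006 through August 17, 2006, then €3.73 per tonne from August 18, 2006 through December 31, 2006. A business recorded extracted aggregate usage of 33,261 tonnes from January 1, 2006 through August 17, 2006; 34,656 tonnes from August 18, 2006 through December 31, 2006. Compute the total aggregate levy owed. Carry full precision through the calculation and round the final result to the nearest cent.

January 1 – August 17, 2006: 33,261 tonnes at €1.97/tonne → €65,524.17
August 18 – December 31, 2006: 34,656 tonnes at €3.73/tonne → €129,266.88

€194,791.05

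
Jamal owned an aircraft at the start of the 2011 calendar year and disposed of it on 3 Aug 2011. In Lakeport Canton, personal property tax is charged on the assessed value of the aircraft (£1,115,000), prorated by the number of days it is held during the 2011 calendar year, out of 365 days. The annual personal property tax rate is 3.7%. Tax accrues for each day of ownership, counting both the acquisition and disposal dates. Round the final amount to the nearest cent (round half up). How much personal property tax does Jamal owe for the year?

Days held (1 Jan – 3 Aug 2011): 215 out of 365
Tax = £1,115,000 × 3.7% × 215/365 = £24,300.8904

£24,300.89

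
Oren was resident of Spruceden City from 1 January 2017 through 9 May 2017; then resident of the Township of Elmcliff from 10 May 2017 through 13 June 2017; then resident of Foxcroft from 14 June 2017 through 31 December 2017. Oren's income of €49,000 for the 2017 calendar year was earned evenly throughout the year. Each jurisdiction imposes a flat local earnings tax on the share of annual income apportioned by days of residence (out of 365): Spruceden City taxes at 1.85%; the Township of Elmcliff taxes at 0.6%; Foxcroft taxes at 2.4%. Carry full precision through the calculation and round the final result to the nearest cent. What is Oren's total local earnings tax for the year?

€996.18

Spruceden City, 1 January – 9 May 2017: 129 days → €49,000 × 1.85% × 129/365 = €320.3795
The Township of Elmcliff, 10 May – 13 June 2017: 35 days → €49,000 × 0.6% × 35/365 = €28.1918
Foxcroft, 14 June – 31 December 2017: 201 days → €49,000 × 2.4% × 201/365 = €647.6055
Total = €996.1767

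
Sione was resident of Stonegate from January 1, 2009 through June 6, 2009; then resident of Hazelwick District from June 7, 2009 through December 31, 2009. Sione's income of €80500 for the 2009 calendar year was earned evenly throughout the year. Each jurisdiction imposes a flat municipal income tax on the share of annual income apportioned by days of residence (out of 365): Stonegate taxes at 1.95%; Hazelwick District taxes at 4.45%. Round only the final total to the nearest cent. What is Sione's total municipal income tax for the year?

€2716.60

Stonegate, January 1 – June 6, 2009: 157 days → €80500 × 1.95% × 157/365 = €675.2075
Hazelwick District, June 7 – December 31, 2009: 208 days → €80500 × 4.45% × 208/365 = €2041.3918
Total = €2716.5993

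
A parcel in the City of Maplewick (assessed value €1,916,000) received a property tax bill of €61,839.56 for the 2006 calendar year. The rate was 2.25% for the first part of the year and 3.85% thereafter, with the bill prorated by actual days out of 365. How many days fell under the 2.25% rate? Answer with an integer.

142 days

Let d = days at the first rate; then 365 − d days at the second rate.
€1,916,000 × [2.25%·d + 3.85%·(365−d)] / 365 = €61,839.56
Solving gives d = 142, so the new rate took effect on 23 May 2006.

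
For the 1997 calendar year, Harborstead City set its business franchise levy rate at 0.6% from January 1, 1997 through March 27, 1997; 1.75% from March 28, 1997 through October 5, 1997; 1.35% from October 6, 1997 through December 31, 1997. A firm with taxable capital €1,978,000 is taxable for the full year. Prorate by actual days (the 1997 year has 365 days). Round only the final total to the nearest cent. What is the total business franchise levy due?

January 1 – March 27, 1997: 86 days at 0.6% → €1,978,000 × 0.6% × 86/365 = €2,796.2959
March 28 – October 5, 1997: 192 days at 1.75% → €1,978,000 × 1.75% × 192/365 = €18,208.4384
October 6 – December 31, 1997: 87 days at 1.35% → €1,978,000 × 1.35% × 87/365 = €6,364.8247
Total = €27,369.5589

€27,369.56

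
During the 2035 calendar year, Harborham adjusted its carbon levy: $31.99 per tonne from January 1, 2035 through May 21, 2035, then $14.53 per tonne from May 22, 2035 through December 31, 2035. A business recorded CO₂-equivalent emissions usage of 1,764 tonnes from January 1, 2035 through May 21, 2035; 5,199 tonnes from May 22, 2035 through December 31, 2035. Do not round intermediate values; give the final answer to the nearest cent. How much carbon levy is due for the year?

$131,971.83

January 1 – May 21, 2035: 1,764 tonnes at $31.99/tonne → $56,430.36
May 22 – December 31, 2035: 5,199 tonnes at $14.53/tonne → $75,541.47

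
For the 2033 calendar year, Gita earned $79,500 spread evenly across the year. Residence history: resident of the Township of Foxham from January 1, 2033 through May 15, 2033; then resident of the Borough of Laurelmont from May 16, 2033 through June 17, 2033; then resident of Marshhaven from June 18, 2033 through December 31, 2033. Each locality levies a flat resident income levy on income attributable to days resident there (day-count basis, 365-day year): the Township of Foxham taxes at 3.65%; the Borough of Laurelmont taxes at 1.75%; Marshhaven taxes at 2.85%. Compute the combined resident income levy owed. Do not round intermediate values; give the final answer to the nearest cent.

$2,421.92

The Township of Foxham, January 1 – May 15, 2033: 135 days → $79,500 × 3.65% × 135/365 = $1,073.2500
The Borough of Laurelmont, May 16 – June 17, 2033: 33 days → $79,500 × 1.75% × 33/365 = $125.7842
Marshhaven, June 18 – December 31, 2033: 197 days → $79,500 × 2.85% × 197/365 = $1,222.8842
Total = $2,421.9185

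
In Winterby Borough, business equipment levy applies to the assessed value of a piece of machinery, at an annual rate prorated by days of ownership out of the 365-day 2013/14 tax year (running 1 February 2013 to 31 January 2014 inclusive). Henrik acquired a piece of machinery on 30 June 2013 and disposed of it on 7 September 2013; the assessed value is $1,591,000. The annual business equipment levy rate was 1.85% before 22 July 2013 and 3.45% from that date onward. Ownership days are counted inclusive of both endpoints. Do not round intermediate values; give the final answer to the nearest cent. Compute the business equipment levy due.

$8,992.42

30 June – 21 July 2013: 22 days at 1.85% → $1,591,000 × 1.85% × 22/365 = $1,774.0740
22 July – 7 September 2013: 48 days at 3.45% → $1,591,000 × 3.45% × 48/365 = $7,218.3452
Total = $8,992.4192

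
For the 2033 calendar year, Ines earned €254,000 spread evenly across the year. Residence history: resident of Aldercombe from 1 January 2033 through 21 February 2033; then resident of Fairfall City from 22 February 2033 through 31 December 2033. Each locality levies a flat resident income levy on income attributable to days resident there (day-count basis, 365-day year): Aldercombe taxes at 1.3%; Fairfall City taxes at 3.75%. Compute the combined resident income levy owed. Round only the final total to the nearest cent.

€8,638.44

Aldercombe, 1 January – 21 February 2033: 52 days → €254,000 × 1.3% × 52/365 = €470.4219
Fairfall City, 22 February – 31 December 2033: 313 days → €254,000 × 3.75% × 313/365 = €8,168.0137
Total = €8,638.4356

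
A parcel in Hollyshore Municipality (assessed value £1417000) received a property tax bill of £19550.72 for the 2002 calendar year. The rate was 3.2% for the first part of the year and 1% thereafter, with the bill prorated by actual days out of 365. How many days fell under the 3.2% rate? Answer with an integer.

63 days

Let d = days at the first rate; then 365 − d days at the second rate.
£1417000 × [3.2%·d + 1%·(365−d)] / 365 = £19550.72
Solving gives d = 63, so the new rate took effect on March 5, 2002.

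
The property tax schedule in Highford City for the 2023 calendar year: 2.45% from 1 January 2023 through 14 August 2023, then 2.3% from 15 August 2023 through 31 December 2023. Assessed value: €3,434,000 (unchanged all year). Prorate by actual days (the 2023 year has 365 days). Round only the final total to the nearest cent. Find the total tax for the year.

1 January – 14 August 2023: 226 days at 2.45% → €3,434,000 × 2.45% × 226/365 = €52,093.3096
15 August – 31 December 2023: 139 days at 2.3% → €3,434,000 × 2.3% × 139/365 = €30,078.0767
Total = €82,171.3863

€82,171.39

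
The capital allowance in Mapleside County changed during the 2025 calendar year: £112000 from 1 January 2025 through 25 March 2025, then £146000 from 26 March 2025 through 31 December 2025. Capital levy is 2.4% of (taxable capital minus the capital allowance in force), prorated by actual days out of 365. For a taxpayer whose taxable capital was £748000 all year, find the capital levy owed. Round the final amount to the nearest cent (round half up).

£14635.79

1 January – 25 March 2025: 84 days, exemption £112000 → (£748000 − £112000) × 2.4% × 84/365 = £3512.8110
26 March – 31 December 2025: 281 days, exemption £146000 → (£748000 − £146000) × 2.4% × 281/365 = £11122.9808
Total = £14635.7918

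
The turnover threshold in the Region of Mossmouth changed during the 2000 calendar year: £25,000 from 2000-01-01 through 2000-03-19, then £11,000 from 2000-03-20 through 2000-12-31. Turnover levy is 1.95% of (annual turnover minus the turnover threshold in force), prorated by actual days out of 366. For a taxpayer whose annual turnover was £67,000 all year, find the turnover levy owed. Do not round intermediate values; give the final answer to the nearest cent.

£1,033.07

2000-01-01 to 2000-03-19: 79 days, exemption £25,000 → (£67,000 − £25,000) × 1.95% × 79/366 = £176.7787
2000-03-20 to 2000-12-31: 287 days, exemption £11,000 → (£67,000 − £11,000) × 1.95% × 287/366 = £856.2951
Total = £1,033.0738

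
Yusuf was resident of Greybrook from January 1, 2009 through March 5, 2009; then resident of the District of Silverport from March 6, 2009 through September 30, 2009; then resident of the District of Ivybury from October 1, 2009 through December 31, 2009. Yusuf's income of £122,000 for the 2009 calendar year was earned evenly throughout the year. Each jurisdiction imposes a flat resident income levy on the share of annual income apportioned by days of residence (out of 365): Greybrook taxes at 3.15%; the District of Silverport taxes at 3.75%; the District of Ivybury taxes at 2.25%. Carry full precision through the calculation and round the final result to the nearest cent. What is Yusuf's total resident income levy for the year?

Greybrook, January 1 – March 5, 2009: 64 days → £122,000 × 3.15% × 64/365 = £673.8411
The District of Silverport, March 6 – September 30, 2009: 209 days → £122,000 × 3.75% × 209/365 = £2,619.6575
The District of Ivybury, October 1 – December 31, 2009: 92 days → £122,000 × 2.25% × 92/365 = £691.8904
Total = £3,985.3890

£3,985.39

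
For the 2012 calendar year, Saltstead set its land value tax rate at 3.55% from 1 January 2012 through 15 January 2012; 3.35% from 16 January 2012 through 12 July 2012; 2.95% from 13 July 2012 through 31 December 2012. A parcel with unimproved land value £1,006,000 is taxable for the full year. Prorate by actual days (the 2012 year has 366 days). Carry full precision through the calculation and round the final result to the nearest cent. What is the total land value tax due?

1 January – 15 January 2012: 15 days at 3.55% → £1,006,000 × 3.55% × 15/366 = £1,463.6475
16 January – 12 July 2012: 179 days at 3.35% → £1,006,000 × 3.35% × 179/366 = £16,482.1831
13 July – 31 December 2012: 172 days at 2.95% → £1,006,000 × 2.95% × 172/366 = £13,946.5683
Total = £31,892.3989

£31,892.40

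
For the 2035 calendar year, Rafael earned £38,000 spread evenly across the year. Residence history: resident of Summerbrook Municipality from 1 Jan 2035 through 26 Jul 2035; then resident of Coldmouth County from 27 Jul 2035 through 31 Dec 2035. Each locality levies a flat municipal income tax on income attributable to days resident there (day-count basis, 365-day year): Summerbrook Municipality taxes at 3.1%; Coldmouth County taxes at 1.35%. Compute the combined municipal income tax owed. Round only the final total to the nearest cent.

Summerbrook Municipality, 1 Jan – 26 Jul 2035: 207 days → £38,000 × 3.1% × 207/365 = £668.0712
Coldmouth County, 27 Jul – 31 Dec 2035: 158 days → £38,000 × 1.35% × 158/365 = £222.0658
Total = £890.1370

£890.14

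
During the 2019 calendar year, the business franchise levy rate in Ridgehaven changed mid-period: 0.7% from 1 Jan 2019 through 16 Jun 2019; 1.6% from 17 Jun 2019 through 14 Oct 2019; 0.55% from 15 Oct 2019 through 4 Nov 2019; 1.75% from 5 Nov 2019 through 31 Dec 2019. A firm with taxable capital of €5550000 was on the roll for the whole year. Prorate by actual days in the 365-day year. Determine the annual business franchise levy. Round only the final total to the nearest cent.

€63893.42

1 Jan – 16 Jun 2019: 167 days at 0.7% → €5550000 × 0.7% × 167/365 = €17775.2055
17 Jun – 14 Oct 2019: 120 days at 1.6% → €5550000 × 1.6% × 120/365 = €29194.5205
15 Oct – 4 Nov 2019: 21 days at 0.55% → €5550000 × 0.55% × 21/365 = €1756.2329
5 Nov – 31 Dec 2019: 57 days at 1.75% → €5550000 × 1.75% × 57/365 = €15167.4658
Total = €63893.4247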